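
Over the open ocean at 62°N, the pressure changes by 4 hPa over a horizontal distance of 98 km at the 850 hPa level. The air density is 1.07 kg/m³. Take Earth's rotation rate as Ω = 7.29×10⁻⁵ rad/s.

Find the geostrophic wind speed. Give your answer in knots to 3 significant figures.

57.6 knots

Coriolis parameter at 62°N:
f = 2Ω sin φ = 2 × 7.29×10⁻⁵ × sin 62° = 1.29×10⁻⁴ s⁻¹
Pressure gradient: |∂P/∂n| = 400 Pa / 98000 m = 4.08×10⁻³ Pa/m
Geostrophic balance (pressure-gradient force = Coriolis force):
V_g = (1/(fρ)) |∂P/∂n| = 4.08×10⁻³ / (1.29×10⁻⁴ × 1.07) = 29.6 m/s
Converting: 29.6 m/s × 1.944 = 57.6 knots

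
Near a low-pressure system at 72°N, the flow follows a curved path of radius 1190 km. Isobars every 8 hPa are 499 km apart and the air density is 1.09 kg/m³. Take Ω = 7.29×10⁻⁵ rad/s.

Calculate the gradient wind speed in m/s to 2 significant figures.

10 m/s

Coriolis parameter at 72°N:
f = 2Ω sin φ = 2 × 7.29×10⁻⁵ × sin 72° = 1.39×10⁻⁴ s⁻¹
Pressure gradient: |∂P/∂n| = 800 Pa / 499000 m = 1.60×10⁻³ Pa/m
Geostrophic speed: V_g = |∂P/∂n|/(fρ) = 1.60×10⁻³/(1.39×10⁻⁴ × 1.09) = 10.6 m/s
Around a low, centrifugal force acts outward with Coriolis, so pressure-gradient force balances both:
(1/ρ)|∂P/∂n| = fV + V²/R  →  V² + fR·V − fR·V_g = 0
With fR = 1.39×10⁻⁴ × 1190×10³ m = 165 m/s:
V = [−fR + √((fR)² + 4 fR V_g)]/2 = [−165 + √(165² + 4×165×10.6)]/2 = 10 m/s
Subgeostrophic (V < V_g = 10.6 m/s), as expected around a low.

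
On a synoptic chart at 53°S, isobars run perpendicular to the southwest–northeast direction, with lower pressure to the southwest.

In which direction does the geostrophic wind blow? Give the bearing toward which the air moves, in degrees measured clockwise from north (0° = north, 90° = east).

135°

The pressure-gradient force points toward the southwest (bearing 225°).
Geostrophic balance: in the Southern Hemisphere the Coriolis force deflects motion to the left, so the geostrophic wind blows 90° to the left of the pressure-gradient force (low pressure on the right).
Rotating 225° by 90° counterclockwise gives 135° — the wind blows toward the southeast.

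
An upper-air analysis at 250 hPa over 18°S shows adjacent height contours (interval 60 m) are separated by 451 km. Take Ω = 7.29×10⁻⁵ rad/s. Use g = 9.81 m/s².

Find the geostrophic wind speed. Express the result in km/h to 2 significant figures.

Coriolis parameter at 18°S:
f = 2Ω sin φ = 2 × 7.29×10⁻⁵ × sin 18° = 4.51×10⁻⁵ s⁻¹
Height gradient: |∂Z/∂n| = 60 m / 451000 m = 1.33×10⁻⁴
On a pressure surface, geostrophic balance gives V_g = (g/f)|∂Z/∂n|:
V_g = 9.81 × 1.33×10⁻⁴ / 4.51×10⁻⁵ = 29.0 m/s
Converting: 29.0 m/s × 3.6 = 100 km/h

100 km/h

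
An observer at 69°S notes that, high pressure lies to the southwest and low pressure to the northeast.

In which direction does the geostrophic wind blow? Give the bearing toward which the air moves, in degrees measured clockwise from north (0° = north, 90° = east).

The pressure-gradient force points toward the northeast (bearing 045°).
Geostrophic balance: in the Southern Hemisphere the Coriolis force deflects motion to the left, so the geostrophic wind blows 90° to the left of the pressure-gradient force (low pressure on the right).
Rotating 045° by 90° counterclockwise gives 315° — the wind blows toward the northwest.

315°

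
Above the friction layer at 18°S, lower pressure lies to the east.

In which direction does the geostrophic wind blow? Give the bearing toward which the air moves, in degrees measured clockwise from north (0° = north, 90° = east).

The pressure-gradient force points toward the east (bearing 090°).
Geostrophic balance: in the Southern Hemisphere the Coriolis force deflects motion to the left, so the geostrophic wind blows 90° to the left of the pressure-gradient force (low pressure on the right).
Rotating 090° by 90° counterclockwise gives 000° — the wind blows toward the north.

000°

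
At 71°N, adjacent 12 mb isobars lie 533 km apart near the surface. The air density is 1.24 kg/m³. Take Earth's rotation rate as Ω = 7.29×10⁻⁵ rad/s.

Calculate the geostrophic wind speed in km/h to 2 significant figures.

47 km/h

Coriolis parameter at 71°N:
f = 2Ω sin φ = 2 × 7.29×10⁻⁵ × sin 71° = 1.38×10⁻⁴ s⁻¹
Pressure gradient: |∂P/∂n| = 1200 Pa / 533000 m = 2.25×10⁻³ Pa/m
Geostrophic balance (pressure-gradient force = Coriolis force):
V_g = (1/(fρ)) |∂P/∂n| = 2.25×10⁻³ / (1.38×10⁻⁴ × 1.24) = 13.2 m/s
Converting: 13.2 m/s × 3.6 = 47 km/h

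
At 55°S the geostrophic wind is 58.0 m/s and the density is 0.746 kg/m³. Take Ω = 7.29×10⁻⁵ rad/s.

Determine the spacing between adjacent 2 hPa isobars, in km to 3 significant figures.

38.7 km

Coriolis parameter at 55°S:
f = 2Ω sin φ = 2 × 7.29×10⁻⁵ × sin 55° = 1.19×10⁻⁴ s⁻¹
Geostrophic balance rearranged: |∂P/∂n| = f ρ V_g
|∂P/∂n| = 1.19×10⁻⁴ × 0.746 × 58.0 = 5.17×10⁻³ Pa/m
Isobar spacing: Δn = ΔP/|∂P/∂n| = 200 Pa / 5.17×10⁻³ Pa/m = 38703 m ≈ 38.7 km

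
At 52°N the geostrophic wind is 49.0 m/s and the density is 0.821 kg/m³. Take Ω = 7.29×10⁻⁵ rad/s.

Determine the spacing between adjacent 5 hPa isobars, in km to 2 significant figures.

110 km

Coriolis parameter at 52°N:
f = 2Ω sin φ = 2 × 7.29×10⁻⁵ × sin 52° = 1.15×10⁻⁴ s⁻¹
Geostrophic balance rearranged: |∂P/∂n| = f ρ V_g
|∂P/∂n| = 1.15×10⁻⁴ × 0.821 × 49.0 = 4.62×10⁻³ Pa/m
Isobar spacing: Δn = ΔP/|∂P/∂n| = 500 Pa / 4.62×10⁻³ Pa/m = 108179 m ≈ 110 km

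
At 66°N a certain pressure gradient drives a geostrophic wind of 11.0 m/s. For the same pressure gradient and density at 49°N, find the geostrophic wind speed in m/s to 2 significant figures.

With the same pressure gradient and density, V_g ∝ 1/f ∝ 1/sin φ.
V₂ = V₁ · sin φ₁ / sin φ₂ = 11.0 × sin 66° / sin 49°
V₂ = 11.0 × 0.9135/0.7547 = 13 m/s

13 m/s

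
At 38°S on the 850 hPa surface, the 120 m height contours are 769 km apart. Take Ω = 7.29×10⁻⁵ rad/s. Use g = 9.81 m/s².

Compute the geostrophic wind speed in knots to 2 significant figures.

Coriolis parameter at 38°S:
f = 2Ω sin φ = 2 × 7.29×10⁻⁵ × sin 38° = 8.98×10⁻⁵ s⁻¹
Height gradient: |∂Z/∂n| = 120 m / 769000 m = 1.56×10⁻⁴
On a pressure surface, geostrophic balance gives V_g = (g/f)|∂Z/∂n|:
V_g = 9.81 × 1.56×10⁻⁴ / 8.98×10⁻⁵ = 17.1 m/s
Converting: 17.1 m/s × 1.944 = 33 knots

33 knots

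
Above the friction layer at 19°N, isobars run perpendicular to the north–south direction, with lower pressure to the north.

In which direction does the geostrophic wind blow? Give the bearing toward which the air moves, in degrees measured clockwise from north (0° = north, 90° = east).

090°

The pressure-gradient force points toward the north (bearing 000°).
Geostrophic balance: in the Northern Hemisphere the Coriolis force deflects motion to the right, so the geostrophic wind blows 90° to the right of the pressure-gradient force (low pressure on the left).
Rotating 000° by 90° clockwise gives 090° — the wind blows toward the east.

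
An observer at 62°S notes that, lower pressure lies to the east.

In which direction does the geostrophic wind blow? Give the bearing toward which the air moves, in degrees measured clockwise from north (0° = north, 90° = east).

The pressure-gradient force points toward the east (bearing 090°).
Geostrophic balance: in the Southern Hemisphere the Coriolis force deflects motion to the left, so the geostrophic wind blows 90° to the left of the pressure-gradient force (low pressure on the right).
Rotating 090° by 90° counterclockwise gives 000° — the wind blows toward the north.

000°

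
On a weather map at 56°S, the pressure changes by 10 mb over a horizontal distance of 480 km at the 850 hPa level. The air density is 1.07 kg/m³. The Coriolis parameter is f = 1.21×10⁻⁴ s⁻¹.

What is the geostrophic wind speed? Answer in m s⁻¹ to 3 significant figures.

16.1 m s⁻¹

Pressure gradient: |∂P/∂n| = 1000 Pa / 480000 m = 2.08×10⁻³ Pa/m
Geostrophic balance (pressure-gradient force = Coriolis force):
V_g = (1/(fρ)) |∂P/∂n| = 2.08×10⁻³ / (1.21×10⁻⁴ × 1.07) = 16.1 m/s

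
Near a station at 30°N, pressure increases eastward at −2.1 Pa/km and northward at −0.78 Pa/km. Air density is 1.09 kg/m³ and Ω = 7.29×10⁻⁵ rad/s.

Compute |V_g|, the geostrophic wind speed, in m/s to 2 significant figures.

28 m/s

Coriolis parameter at 30°N:
f = 2Ω sin φ = 2 × 7.29×10⁻⁵ × sin 30° = 7.29×10⁻⁵ s⁻¹
Component geostrophic relations (x east, y north):
u_g = −(1/(fρ)) ∂P/∂y,  v_g = (1/(fρ)) ∂P/∂x
u_g = −(−0.78×10⁻³)/(7.29×10⁻⁵ × 1.09) = 9.82 m/s;  v_g = (−2.1×10⁻³)/(7.29×10⁻⁵ × 1.09) = −26.4 m/s
|V_g| = √(u_g² + v_g²) = 28.2 m/s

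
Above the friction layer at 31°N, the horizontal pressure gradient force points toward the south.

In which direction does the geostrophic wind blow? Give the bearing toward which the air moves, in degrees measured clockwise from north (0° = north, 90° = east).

270°

The pressure-gradient force points toward the south (bearing 180°).
Geostrophic balance: in the Northern Hemisphere the Coriolis force deflects motion to the right, so the geostrophic wind blows 90° to the right of the pressure-gradient force (low pressure on the left).
Rotating 180° by 90° clockwise gives 270° — the wind blows toward the west.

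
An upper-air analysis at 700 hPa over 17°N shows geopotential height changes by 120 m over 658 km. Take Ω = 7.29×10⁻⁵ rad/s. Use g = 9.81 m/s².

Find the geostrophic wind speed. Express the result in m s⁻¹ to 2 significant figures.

Coriolis parameter at 17°N:
f = 2Ω sin φ = 2 × 7.29×10⁻⁵ × sin 17° = 4.26×10⁻⁵ s⁻¹
Height gradient: |∂Z/∂n| = 120 m / 658000 m = 1.82×10⁻⁴
On a pressure surface, geostrophic balance gives V_g = (g/f)|∂Z/∂n|:
V_g = 9.81 × 1.82×10⁻⁴ / 4.26×10⁻⁵ = 42.0 m/s

42 m s⁻¹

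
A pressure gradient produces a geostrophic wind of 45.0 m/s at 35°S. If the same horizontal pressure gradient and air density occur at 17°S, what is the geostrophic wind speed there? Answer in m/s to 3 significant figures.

With the same pressure gradient and density, V_g ∝ 1/f ∝ 1/sin φ.
V₂ = V₁ · sin φ₁ / sin φ₂ = 45.0 × sin 35° / sin 17°
V₂ = 45.0 × 0.5736/0.2924 = 88.3 m/s

88.3 m/s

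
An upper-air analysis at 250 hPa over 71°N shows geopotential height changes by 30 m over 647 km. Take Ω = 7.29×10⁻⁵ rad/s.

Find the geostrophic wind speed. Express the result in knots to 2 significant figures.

6.4 knots

Coriolis parameter at 71°N:
f = 2Ω sin φ = 2 × 7.29×10⁻⁵ × sin 71° = 1.38×10⁻⁴ s⁻¹
Height gradient: |∂Z/∂n| = 30 m / 647000 m = 4.64×10⁻⁵
On a pressure surface, geostrophic balance gives V_g = (g/f)|∂Z/∂n|:
V_g = 9.81 × 4.64×10⁻⁵ / 1.38×10⁻⁴ = 3.30 m/s
Converting: 3.30 m/s × 1.944 = 6.4 knots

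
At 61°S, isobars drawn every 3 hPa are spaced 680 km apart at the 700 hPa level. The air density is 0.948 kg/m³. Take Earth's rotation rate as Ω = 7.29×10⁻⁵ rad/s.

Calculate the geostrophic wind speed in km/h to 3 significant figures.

13.1 km/h

Coriolis parameter at 61°S:
f = 2Ω sin φ = 2 × 7.29×10⁻⁵ × sin 61° = 1.28×10⁻⁴ s⁻¹
Pressure gradient: |∂P/∂n| = 300 Pa / 680000 m = 4.41×10⁻⁴ Pa/m
Geostrophic balance (pressure-gradient force = Coriolis force):
V_g = (1/(fρ)) |∂P/∂n| = 4.41×10⁻⁴ / (1.28×10⁻⁴ × 0.948) = 3.65 m/s
Converting: 3.65 m/s × 3.6 = 13.1 km/h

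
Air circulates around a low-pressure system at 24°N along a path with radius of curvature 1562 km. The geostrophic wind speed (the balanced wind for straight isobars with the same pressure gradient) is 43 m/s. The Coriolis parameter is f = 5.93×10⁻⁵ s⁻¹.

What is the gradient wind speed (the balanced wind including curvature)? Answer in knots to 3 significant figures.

62.1 knots

Around a low, centrifugal force acts outward with Coriolis, so pressure-gradient force balances both:
(1/ρ)|∂P/∂n| = fV + V²/R  →  V² + fR·V − fR·V_g = 0
With fR = 5.93×10⁻⁵ × 1562×10³ m = 92.6 m/s:
V = [−fR + √((fR)² + 4 fR V_g)]/2 = [−92.6 + √(92.6² + 4×92.6×43)]/2 = 32 m/s
Subgeostrophic (V < V_g = 43 m/s), as expected around a low.
Converting: 32 m/s × 1.944 = 62.1 knots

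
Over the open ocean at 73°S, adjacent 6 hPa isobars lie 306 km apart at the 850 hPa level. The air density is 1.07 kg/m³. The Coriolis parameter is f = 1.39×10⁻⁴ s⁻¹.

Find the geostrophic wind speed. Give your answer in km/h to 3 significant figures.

Pressure gradient: |∂P/∂n| = 600 Pa / 306000 m = 1.96×10⁻³ Pa/m
Geostrophic balance (pressure-gradient force = Coriolis force):
V_g = (1/(fρ)) |∂P/∂n| = 1.96×10⁻³ / (1.39×10⁻⁴ × 1.07) = 13.2 m/s
Converting: 13.2 m/s × 3.6 = 47.5 km/h

47.5 km/h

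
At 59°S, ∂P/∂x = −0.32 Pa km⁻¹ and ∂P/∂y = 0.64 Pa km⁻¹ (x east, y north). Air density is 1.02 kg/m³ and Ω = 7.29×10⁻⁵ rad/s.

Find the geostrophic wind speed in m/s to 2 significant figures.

5.6 m/s

Coriolis parameter at 59°S:
f = 2Ω sin φ = 2 × 7.29×10⁻⁵ × sin 59° = 1.25×10⁻⁴ s⁻¹
In the Southern Hemisphere f is negative: f = −1.25×10⁻⁴ s⁻¹.
Component geostrophic relations (x east, y north):
u_g = −(1/(fρ)) ∂P/∂y,  v_g = (1/(fρ)) ∂P/∂x
u_g = −(0.64×10⁻³)/(−1.25×10⁻⁴ × 1.02) = 5.02 m/s;  v_g = (−0.32×10⁻³)/(−1.25×10⁻⁴ × 1.02) = 2.51 m/s
|V_g| = √(u_g² + v_g²) = 5.61 m/s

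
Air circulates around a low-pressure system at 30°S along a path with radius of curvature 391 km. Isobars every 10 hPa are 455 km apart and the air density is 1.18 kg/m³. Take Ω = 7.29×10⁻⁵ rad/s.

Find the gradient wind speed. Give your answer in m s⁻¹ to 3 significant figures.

16.3 m s⁻¹

Coriolis parameter at 30°S:
f = 2Ω sin φ = 2 × 7.29×10⁻⁵ × sin 30° = 7.29×10⁻⁵ s⁻¹
Pressure gradient: |∂P/∂n| = 1000 Pa / 455000 m = 2.20×10⁻³ Pa/m
Geostrophic speed: V_g = |∂P/∂n|/(fρ) = 2.20×10⁻³/(7.29×10⁻⁵ × 1.18) = 25.5 m/s
Around a low, centrifugal force acts outward with Coriolis, so pressure-gradient force balances both:
(1/ρ)|∂P/∂n| = fV + V²/R  →  V² + fR·V − fR·V_g = 0
With fR = 7.29×10⁻⁵ × 391×10³ m = 28.5 m/s:
V = [−fR + √((fR)² + 4 fR V_g)]/2 = [−28.5 + √(28.5² + 4×28.5×25.5)]/2 = 16.3 m/s
Subgeostrophic (V < V_g = 25.5 m/s), as expected around a low.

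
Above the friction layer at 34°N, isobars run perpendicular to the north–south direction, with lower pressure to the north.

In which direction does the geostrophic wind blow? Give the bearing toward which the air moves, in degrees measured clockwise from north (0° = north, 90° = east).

The pressure-gradient force points toward the north (bearing 000°).
Geostrophic balance: in the Northern Hemisphere the Coriolis force deflects motion to the right, so the geostrophic wind blows 90° to the right of the pressure-gradient force (low pressure on the left).
Rotating 000° by 90° clockwise gives 090° — the wind blows toward the east.

090°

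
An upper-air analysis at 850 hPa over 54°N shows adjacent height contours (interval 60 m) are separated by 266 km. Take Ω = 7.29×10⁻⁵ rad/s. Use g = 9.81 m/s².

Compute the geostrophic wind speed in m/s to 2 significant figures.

Coriolis parameter at 54°N:
f = 2Ω sin φ = 2 × 7.29×10⁻⁵ × sin 54° = 1.18×10⁻⁴ s⁻¹
Height gradient: |∂Z/∂n| = 60 m / 266000 m = 2.26×10⁻⁴
On a pressure surface, geostrophic balance gives V_g = (g/f)|∂Z/∂n|:
V_g = 9.81 × 2.26×10⁻⁴ / 1.18×10⁻⁴ = 18.8 m/s

19 m/s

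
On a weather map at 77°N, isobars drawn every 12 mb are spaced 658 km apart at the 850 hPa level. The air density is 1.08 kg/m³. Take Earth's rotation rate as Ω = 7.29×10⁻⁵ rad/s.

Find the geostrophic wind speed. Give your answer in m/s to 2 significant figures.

Coriolis parameter at 77°N:
f = 2Ω sin φ = 2 × 7.29×10⁻⁵ × sin 77° = 1.42×10⁻⁴ s⁻¹
Pressure gradient: |∂P/∂n| = 1200 Pa / 658000 m = 1.82×10⁻³ Pa/m
Geostrophic balance (pressure-gradient force = Coriolis force):
V_g = (1/(fρ)) |∂P/∂n| = 1.82×10⁻³ / (1.42×10⁻⁴ × 1.08) = 11.9 m/s

12 m/s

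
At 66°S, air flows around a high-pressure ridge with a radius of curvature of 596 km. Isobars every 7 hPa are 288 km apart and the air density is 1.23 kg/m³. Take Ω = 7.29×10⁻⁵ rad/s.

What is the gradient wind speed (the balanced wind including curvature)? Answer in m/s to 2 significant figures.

Coriolis parameter at 66°S:
f = 2Ω sin φ = 2 × 7.29×10⁻⁵ × sin 66° = 1.33×10⁻⁴ s⁻¹
Pressure gradient: |∂P/∂n| = 700 Pa / 288000 m = 2.43×10⁻³ Pa/m
Geostrophic speed: V_g = |∂P/∂n|/(fρ) = 2.43×10⁻³/(1.33×10⁻⁴ × 1.23) = 14.8 m/s
Around a high, pressure-gradient force acts outward with centrifugal, so Coriolis balances both:
fV = (1/ρ)|∂P/∂n| + V²/R  →  V² − fR·V + fR·V_g = 0
With fR = 1.33×10⁻⁴ × 596×10³ m = 79.4 m/s:
V = [fR − √((fR)² − 4 fR V_g)]/2 = [79.4 − √(79.4² − 4×79.4×14.8)]/2 = 19.7 m/s
Supergeostrophic (V > V_g = 14.8 m/s), as expected around a high.

20 m/s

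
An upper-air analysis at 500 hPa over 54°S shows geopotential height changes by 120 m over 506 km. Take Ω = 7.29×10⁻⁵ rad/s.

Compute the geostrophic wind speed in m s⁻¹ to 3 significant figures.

19.7 m s⁻¹

Coriolis parameter at 54°S:
f = 2Ω sin φ = 2 × 7.29×10⁻⁵ × sin 54° = 1.18×10⁻⁴ s⁻¹
Height gradient: |∂Z/∂n| = 120 m / 506000 m = 2.37×10⁻⁴
On a pressure surface, geostrophic balance gives V_g = (g/f)|∂Z/∂n|:
V_g = 9.81 × 2.37×10⁻⁴ / 1.18×10⁻⁴ = 19.7 m/s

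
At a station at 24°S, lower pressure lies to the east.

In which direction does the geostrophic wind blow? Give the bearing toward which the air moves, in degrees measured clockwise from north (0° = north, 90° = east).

The pressure-gradient force points toward the east (bearing 090°).
Geostrophic balance: in the Southern Hemisphere the Coriolis force deflects motion to the left, so the geostrophic wind blows 90° to the left of the pressure-gradient force (low pressure on the right).
Rotating 090° by 90° counterclockwise gives 000° — the wind blows toward the north.

000°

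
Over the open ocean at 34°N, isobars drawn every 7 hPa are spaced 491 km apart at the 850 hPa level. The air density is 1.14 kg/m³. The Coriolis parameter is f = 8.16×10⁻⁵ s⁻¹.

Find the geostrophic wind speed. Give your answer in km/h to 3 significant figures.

55.2 km/h

Pressure gradient: |∂P/∂n| = 700 Pa / 491000 m = 1.43×10⁻³ Pa/m
Geostrophic balance (pressure-gradient force = Coriolis force):
V_g = (1/(fρ)) |∂P/∂n| = 1.43×10⁻³ / (8.16×10⁻⁵ × 1.14) = 15.3 m/s
Converting: 15.3 m/s × 3.6 = 55.2 km/h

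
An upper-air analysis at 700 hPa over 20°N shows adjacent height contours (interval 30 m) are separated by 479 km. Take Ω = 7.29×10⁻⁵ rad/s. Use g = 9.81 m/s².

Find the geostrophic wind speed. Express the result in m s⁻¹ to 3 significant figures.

Coriolis parameter at 20°N:
f = 2Ω sin φ = 2 × 7.29×10⁻⁵ × sin 20° = 4.99×10⁻⁵ s⁻¹
Height gradient: |∂Z/∂n| = 30 m / 479000 m = 6.26×10⁻⁵
On a pressure surface, geostrophic balance gives V_g = (g/f)|∂Z/∂n|:
V_g = 9.81 × 6.26×10⁻⁵ / 4.99×10⁻⁵ = 12.3 m/s

12.3 m s⁻¹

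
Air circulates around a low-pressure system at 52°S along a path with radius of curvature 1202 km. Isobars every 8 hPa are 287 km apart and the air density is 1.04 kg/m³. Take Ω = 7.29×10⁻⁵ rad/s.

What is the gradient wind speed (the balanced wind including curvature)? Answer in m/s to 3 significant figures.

Coriolis parameter at 52°S:
f = 2Ω sin φ = 2 × 7.29×10⁻⁵ × sin 52° = 1.15×10⁻⁴ s⁻¹
Pressure gradient: |∂P/∂n| = 800 Pa / 287000 m = 2.79×10⁻³ Pa/m
Geostrophic speed: V_g = |∂P/∂n|/(fρ) = 2.79×10⁻³/(1.15×10⁻⁴ × 1.04) = 23.3 m/s
Around a low, centrifugal force acts outward with Coriolis, so pressure-gradient force balances both:
(1/ρ)|∂P/∂n| = fV + V²/R  →  V² + fR·V − fR·V_g = 0
With fR = 1.15×10⁻⁴ × 1202×10³ m = 138 m/s:
V = [−fR + √((fR)² + 4 fR V_g)]/2 = [−138 + √(138² + 4×138×23.3)]/2 = 20.3 m/s
Subgeostrophic (V < V_g = 23.3 m/s), as expected around a low.

20.3 m/s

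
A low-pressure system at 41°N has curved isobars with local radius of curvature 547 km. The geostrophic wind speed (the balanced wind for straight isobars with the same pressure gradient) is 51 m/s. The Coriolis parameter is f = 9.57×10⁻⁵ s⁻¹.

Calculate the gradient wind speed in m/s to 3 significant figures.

31.7 m/s

Around a low, centrifugal force acts outward with Coriolis, so pressure-gradient force balances both:
(1/ρ)|∂P/∂n| = fV + V²/R  →  V² + fR·V − fR·V_g = 0
With fR = 9.57×10⁻⁵ × 547×10³ m = 52.3 m/s:
V = [−fR + √((fR)² + 4 fR V_g)]/2 = [−52.3 + √(52.3² + 4×52.3×51)]/2 = 31.7 m/s
Subgeostrophic (V < V_g = 51 m/s), as expected around a low.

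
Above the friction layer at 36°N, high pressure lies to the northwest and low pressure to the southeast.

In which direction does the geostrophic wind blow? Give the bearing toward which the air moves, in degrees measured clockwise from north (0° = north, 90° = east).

225°

The pressure-gradient force points toward the southeast (bearing 135°).
Geostrophic balance: in the Northern Hemisphere the Coriolis force deflects motion to the right, so the geostrophic wind blows 90° to the right of the pressure-gradient force (low pressure on the left).
Rotating 135° by 90° clockwise gives 225° — the wind blows toward the southwest.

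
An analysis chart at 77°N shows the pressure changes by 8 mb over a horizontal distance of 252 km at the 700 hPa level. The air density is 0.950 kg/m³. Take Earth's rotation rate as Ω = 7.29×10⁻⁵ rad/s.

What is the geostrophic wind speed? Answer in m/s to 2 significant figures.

24 m/s

Coriolis parameter at 77°N:
f = 2Ω sin φ = 2 × 7.29×10⁻⁵ × sin 77° = 1.42×10⁻⁴ s⁻¹
Pressure gradient: |∂P/∂n| = 800 Pa / 252000 m = 3.17×10⁻³ Pa/m
Geostrophic balance (pressure-gradient force = Coriolis force):
V_g = (1/(fρ)) |∂P/∂n| = 3.17×10⁻³ / (1.42×10⁻⁴ × 0.950) = 23.5 m/s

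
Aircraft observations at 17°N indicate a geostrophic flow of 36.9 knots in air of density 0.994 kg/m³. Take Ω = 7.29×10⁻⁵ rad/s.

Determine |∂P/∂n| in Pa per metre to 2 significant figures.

Coriolis parameter at 17°N:
f = 2Ω sin φ = 2 × 7.29×10⁻⁵ × sin 17° = 4.26×10⁻⁵ s⁻¹
Wind speed in SI: 36.9 knots = 19.0 m/s
Geostrophic balance rearranged: |∂P/∂n| = f ρ V_g
|∂P/∂n| = 4.26×10⁻⁵ × 0.994 × 19.0 = 8.04×10⁻⁴ Pa/m

8.0×10⁻⁴ Pa/m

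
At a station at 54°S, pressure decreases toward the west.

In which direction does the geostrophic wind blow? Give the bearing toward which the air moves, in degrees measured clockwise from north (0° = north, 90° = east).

180°

The pressure-gradient force points toward the west (bearing 270°).
Geostrophic balance: in the Southern Hemisphere the Coriolis force deflects motion to the left, so the geostrophic wind blows 90° to the left of the pressure-gradient force (low pressure on the right).
Rotating 270° by 90° counterclockwise gives 180° — the wind blows toward the south.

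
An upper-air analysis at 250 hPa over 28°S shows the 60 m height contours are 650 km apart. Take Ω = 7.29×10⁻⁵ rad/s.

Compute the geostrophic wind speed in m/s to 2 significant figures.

Coriolis parameter at 28°S:
f = 2Ω sin φ = 2 × 7.29×10⁻⁵ × sin 28° = 6.84×10⁻⁵ s⁻¹
Height gradient: |∂Z/∂n| = 60 m / 650000 m = 9.23×10⁻⁵
On a pressure surface, geostrophic balance gives V_g = (g/f)|∂Z/∂n|:
V_g = 9.81 × 9.23×10⁻⁵ / 6.84×10⁻⁵ = 13.2 m/s

13 m/s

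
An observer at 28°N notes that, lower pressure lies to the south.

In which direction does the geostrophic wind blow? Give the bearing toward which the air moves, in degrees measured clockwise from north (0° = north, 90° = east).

The pressure-gradient force points toward the south (bearing 180°).
Geostrophic balance: in the Northern Hemisphere the Coriolis force deflects motion to the right, so the geostrophic wind blows 90° to the right of the pressure-gradient force (low pressure on the left).
Rotating 180° by 90° clockwise gives 270° — the wind blows toward the west.

270°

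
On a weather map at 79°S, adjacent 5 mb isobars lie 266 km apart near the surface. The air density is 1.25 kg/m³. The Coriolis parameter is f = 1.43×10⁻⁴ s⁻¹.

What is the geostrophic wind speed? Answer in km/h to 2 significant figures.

Pressure gradient: |∂P/∂n| = 500 Pa / 266000 m = 1.88×10⁻³ Pa/m
Geostrophic balance (pressure-gradient force = Coriolis force):
V_g = (1/(fρ)) |∂P/∂n| = 1.88×10⁻³ / (1.43×10⁻⁴ × 1.25) = 10.5 m/s
Converting: 10.5 m/s × 3.6 = 38 km/h

38 km/h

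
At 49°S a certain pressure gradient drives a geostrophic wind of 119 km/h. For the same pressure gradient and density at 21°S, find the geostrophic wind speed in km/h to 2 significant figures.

With the same pressure gradient and density, V_g ∝ 1/f ∝ 1/sin φ.
V₂ = V₁ · sin φ₁ / sin φ₂ = 119 × sin 49° / sin 21°
V₂ = 119 × 0.7547/0.3584 = 250 km/h

250 km/h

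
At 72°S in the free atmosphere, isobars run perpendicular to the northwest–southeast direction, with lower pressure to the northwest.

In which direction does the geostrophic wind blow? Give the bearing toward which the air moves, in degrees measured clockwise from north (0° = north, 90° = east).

225°

The pressure-gradient force points toward the northwest (bearing 315°).
Geostrophic balance: in the Southern Hemisphere the Coriolis force deflects motion to the left, so the geostrophic wind blows 90° to the left of the pressure-gradient force (low pressure on the right).
Rotating 315° by 90° counterclockwise gives 225° — the wind blows toward the southwest.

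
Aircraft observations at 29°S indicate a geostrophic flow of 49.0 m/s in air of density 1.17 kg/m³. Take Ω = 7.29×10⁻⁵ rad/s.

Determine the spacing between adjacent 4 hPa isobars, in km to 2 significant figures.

99 km

Coriolis parameter at 29°S:
f = 2Ω sin φ = 2 × 7.29×10⁻⁵ × sin 29° = 7.07×10⁻⁵ s⁻¹
Geostrophic balance rearranged: |∂P/∂n| = f ρ V_g
|∂P/∂n| = 7.07×10⁻⁵ × 1.17 × 49.0 = 4.05×10⁻³ Pa/m
Isobar spacing: Δn = ΔP/|∂P/∂n| = 400 Pa / 4.05×10⁻³ Pa/m = 98707 m ≈ 99 km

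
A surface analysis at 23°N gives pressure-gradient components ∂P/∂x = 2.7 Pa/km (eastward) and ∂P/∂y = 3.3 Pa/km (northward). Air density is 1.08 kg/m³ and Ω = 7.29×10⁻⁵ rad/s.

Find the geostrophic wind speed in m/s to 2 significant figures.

Coriolis parameter at 23°N:
f = 2Ω sin φ = 2 × 7.29×10⁻⁵ × sin 23° = 5.70×10⁻⁵ s⁻¹
Component geostrophic relations (x east, y north):
u_g = −(1/(fρ)) ∂P/∂y,  v_g = (1/(fρ)) ∂P/∂x
u_g = −(3.3×10⁻³)/(5.70×10⁻⁵ × 1.08) = −53.6 m/s;  v_g = (2.7×10⁻³)/(5.70×10⁻⁵ × 1.08) = 43.9 m/s
|V_g| = √(u_g² + v_g²) = 69.3 m/s

69 m/s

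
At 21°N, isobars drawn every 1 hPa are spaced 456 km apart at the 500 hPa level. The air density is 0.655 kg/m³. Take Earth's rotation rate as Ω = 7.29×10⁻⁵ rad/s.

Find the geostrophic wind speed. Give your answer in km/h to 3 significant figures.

Coriolis parameter at 21°N:
f = 2Ω sin φ = 2 × 7.29×10⁻⁵ × sin 21° = 5.23×10⁻⁵ s⁻¹
Pressure gradient: |∂P/∂n| = 100 Pa / 456000 m = 2.19×10⁻⁴ Pa/m
Geostrophic balance (pressure-gradient force = Coriolis force):
V_g = (1/(fρ)) |∂P/∂n| = 2.19×10⁻⁴ / (5.23×10⁻⁵ × 0.655) = 6.41 m/s
Converting: 6.41 m/s × 3.6 = 23.1 km/h

23.1 km/h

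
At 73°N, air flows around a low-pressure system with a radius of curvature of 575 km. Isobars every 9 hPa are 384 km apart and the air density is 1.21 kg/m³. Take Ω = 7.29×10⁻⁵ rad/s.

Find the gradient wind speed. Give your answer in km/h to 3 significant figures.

Coriolis parameter at 73°N:
f = 2Ω sin φ = 2 × 7.29×10⁻⁵ × sin 73° = 1.39×10⁻⁴ s⁻¹
Pressure gradient: |∂P/∂n| = 900 Pa / 384000 m = 2.34×10⁻³ Pa/m
Geostrophic speed: V_g = |∂P/∂n|/(fρ) = 2.34×10⁻³/(1.39×10⁻⁴ × 1.21) = 13.9 m/s
Around a low, centrifugal force acts outward with Coriolis, so pressure-gradient force balances both:
(1/ρ)|∂P/∂n| = fV + V²/R  →  V² + fR·V − fR·V_g = 0
With fR = 1.39×10⁻⁴ × 575×10³ m = 80.2 m/s:
V = [−fR + √((fR)² + 4 fR V_g)]/2 = [−80.2 + √(80.2² + 4×80.2×13.9)]/2 = 12.1 m/s
Subgeostrophic (V < V_g = 13.9 m/s), as expected around a low.
Converting: 12.1 m/s × 3.6 = 43.5 km/h

43.5 km/h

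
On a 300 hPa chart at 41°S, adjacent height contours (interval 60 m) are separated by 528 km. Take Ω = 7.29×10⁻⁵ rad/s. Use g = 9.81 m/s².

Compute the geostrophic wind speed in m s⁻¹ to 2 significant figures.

12 m s⁻¹

Coriolis parameter at 41°S:
f = 2Ω sin φ = 2 × 7.29×10⁻⁵ × sin 41° = 9.57×10⁻⁵ s⁻¹
Height gradient: |∂Z/∂n| = 60 m / 528000 m = 1.14×10⁻⁴
On a pressure surface, geostrophic balance gives V_g = (g/f)|∂Z/∂n|:
V_g = 9.81 × 1.14×10⁻⁴ / 9.57×10⁻⁵ = 11.7 m/s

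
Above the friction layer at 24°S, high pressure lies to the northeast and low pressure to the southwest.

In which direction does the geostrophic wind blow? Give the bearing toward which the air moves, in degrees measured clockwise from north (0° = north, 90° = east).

135°

The pressure-gradient force points toward the southwest (bearing 225°).
Geostrophic balance: in the Southern Hemisphere the Coriolis force deflects motion to the left, so the geostrophic wind blows 90° to the left of the pressure-gradient force (low pressure on the right).
Rotating 225° by 90° counterclockwise gives 135° — the wind blows toward the southeast.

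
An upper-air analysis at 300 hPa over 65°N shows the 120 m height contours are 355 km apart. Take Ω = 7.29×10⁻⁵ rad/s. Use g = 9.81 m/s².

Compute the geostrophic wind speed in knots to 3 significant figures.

48.8 knots

Coriolis parameter at 65°N:
f = 2Ω sin φ = 2 × 7.29×10⁻⁵ × sin 65° = 1.32×10⁻⁴ s⁻¹
Height gradient: |∂Z/∂n| = 120 m / 355000 m = 3.38×10⁻⁴
On a pressure surface, geostrophic balance gives V_g = (g/f)|∂Z/∂n|:
V_g = 9.81 × 3.38×10⁻⁴ / 1.32×10⁻⁴ = 25.1 m/s
Converting: 25.1 m/s × 1.944 = 48.8 knots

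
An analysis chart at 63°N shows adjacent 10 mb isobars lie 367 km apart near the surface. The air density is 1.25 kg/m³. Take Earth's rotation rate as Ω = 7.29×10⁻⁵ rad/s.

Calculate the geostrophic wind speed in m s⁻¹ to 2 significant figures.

Coriolis parameter at 63°N:
f = 2Ω sin φ = 2 × 7.29×10⁻⁵ × sin 63° = 1.30×10⁻⁴ s⁻¹
Pressure gradient: |∂P/∂n| = 1000 Pa / 367000 m = 2.72×10⁻³ Pa/m
Geostrophic balance (pressure-gradient force = Coriolis force):
V_g = (1/(fρ)) |∂P/∂n| = 2.72×10⁻³ / (1.30×10⁻⁴ × 1.25) = 16.8 m/s

17 m s⁻¹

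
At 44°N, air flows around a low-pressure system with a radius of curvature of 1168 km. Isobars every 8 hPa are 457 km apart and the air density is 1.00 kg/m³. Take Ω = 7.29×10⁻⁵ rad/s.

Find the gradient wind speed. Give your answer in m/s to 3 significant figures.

15.3 m/s

Coriolis parameter at 44°N:
f = 2Ω sin φ = 2 × 7.29×10⁻⁵ × sin 44° = 1.01×10⁻⁴ s⁻¹
Pressure gradient: |∂P/∂n| = 800 Pa / 457000 m = 1.75×10⁻³ Pa/m
Geostrophic speed: V_g = |∂P/∂n|/(fρ) = 1.75×10⁻³/(1.01×10⁻⁴ × 1.00) = 17.3 m/s
Around a low, centrifugal force acts outward with Coriolis, so pressure-gradient force balances both:
(1/ρ)|∂P/∂n| = fV + V²/R  →  V² + fR·V − fR·V_g = 0
With fR = 1.01×10⁻⁴ × 1168×10³ m = 118 m/s:
V = [−fR + √((fR)² + 4 fR V_g)]/2 = [−118 + √(118² + 4×118×17.3)]/2 = 15.3 m/s
Subgeostrophic (V < V_g = 17.3 m/s), as expected around a low.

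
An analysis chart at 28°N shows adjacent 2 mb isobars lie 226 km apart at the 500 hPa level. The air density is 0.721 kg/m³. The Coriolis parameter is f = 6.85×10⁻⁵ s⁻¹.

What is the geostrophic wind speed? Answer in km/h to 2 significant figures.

Pressure gradient: |∂P/∂n| = 200 Pa / 226000 m = 8.85×10⁻⁴ Pa/m
Geostrophic balance (pressure-gradient force = Coriolis force):
V_g = (1/(fρ)) |∂P/∂n| = 8.85×10⁻⁴ / (6.85×10⁻⁵ × 0.721) = 17.9 m/s
Converting: 17.9 m/s × 3.6 = 65 km/h

65 km/h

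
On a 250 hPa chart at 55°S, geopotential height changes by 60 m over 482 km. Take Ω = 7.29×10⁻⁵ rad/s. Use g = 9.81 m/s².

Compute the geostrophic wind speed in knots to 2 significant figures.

20 knots

Coriolis parameter at 55°S:
f = 2Ω sin φ = 2 × 7.29×10⁻⁵ × sin 55° = 1.19×10⁻⁴ s⁻¹
Height gradient: |∂Z/∂n| = 60 m / 482000 m = 1.24×10⁻⁴
On a pressure surface, geostrophic balance gives V_g = (g/f)|∂Z/∂n|:
V_g = 9.81 × 1.24×10⁻⁴ / 1.19×10⁻⁴ = 10.2 m/s
Converting: 10.2 m/s × 1.944 = 20 knots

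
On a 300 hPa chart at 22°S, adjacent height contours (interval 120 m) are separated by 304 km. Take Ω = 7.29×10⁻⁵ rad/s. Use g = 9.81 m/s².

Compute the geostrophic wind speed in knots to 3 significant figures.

138 knots

Coriolis parameter at 22°S:
f = 2Ω sin φ = 2 × 7.29×10⁻⁵ × sin 22° = 5.46×10⁻⁵ s⁻¹
Height gradient: |∂Z/∂n| = 120 m / 304000 m = 3.95×10⁻⁴
On a pressure surface, geostrophic balance gives V_g = (g/f)|∂Z/∂n|:
V_g = 9.81 × 3.95×10⁻⁴ / 5.46×10⁻⁵ = 70.9 m/s
Converting: 70.9 m/s × 1.944 = 138 knots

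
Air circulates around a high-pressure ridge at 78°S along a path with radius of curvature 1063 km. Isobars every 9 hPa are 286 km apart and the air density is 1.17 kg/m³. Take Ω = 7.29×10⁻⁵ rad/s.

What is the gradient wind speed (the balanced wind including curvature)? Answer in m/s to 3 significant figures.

Coriolis parameter at 78°S:
f = 2Ω sin φ = 2 × 7.29×10⁻⁵ × sin 78° = 1.43×10⁻⁴ s⁻¹
Pressure gradient: |∂P/∂n| = 900 Pa / 286000 m = 3.15×10⁻³ Pa/m
Geostrophic speed: V_g = |∂P/∂n|/(fρ) = 3.15×10⁻³/(1.43×10⁻⁴ × 1.17) = 18.9 m/s
Around a high, pressure-gradient force acts outward with centrifugal, so Coriolis balances both:
fV = (1/ρ)|∂P/∂n| + V²/R  →  V² − fR·V + fR·V_g = 0
With fR = 1.43×10⁻⁴ × 1063×10³ m = 152 m/s:
V = [fR − √((fR)² − 4 fR V_g)]/2 = [152 − √(152² − 4×152×18.9)]/2 = 22.1 m/s
Supergeostrophic (V > V_g = 18.9 m/s), as expected around a high.

22.1 m/s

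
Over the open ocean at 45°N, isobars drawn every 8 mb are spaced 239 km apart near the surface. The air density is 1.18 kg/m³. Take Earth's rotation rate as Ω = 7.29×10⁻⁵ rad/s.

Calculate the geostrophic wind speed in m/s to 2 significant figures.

Coriolis parameter at 45°N:
f = 2Ω sin φ = 2 × 7.29×10⁻⁵ × sin 45° = 1.03×10⁻⁴ s⁻¹
Pressure gradient: |∂P/∂n| = 800 Pa / 239000 m = 3.35×10⁻³ Pa/m
Geostrophic balance (pressure-gradient force = Coriolis force):
V_g = (1/(fρ)) |∂P/∂n| = 3.35×10⁻³ / (1.03×10⁻⁴ × 1.18) = 27.5 m/s

28 m/s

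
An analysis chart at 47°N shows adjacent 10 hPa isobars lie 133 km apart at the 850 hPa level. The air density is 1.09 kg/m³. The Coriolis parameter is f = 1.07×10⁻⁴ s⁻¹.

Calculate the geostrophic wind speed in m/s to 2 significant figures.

64 m/s

Pressure gradient: |∂P/∂n| = 1000 Pa / 133000 m = 7.52×10⁻³ Pa/m
Geostrophic balance (pressure-gradient force = Coriolis force):
V_g = (1/(fρ)) |∂P/∂n| = 7.52×10⁻³ / (1.07×10⁻⁴ × 1.09) = 64.5 m/s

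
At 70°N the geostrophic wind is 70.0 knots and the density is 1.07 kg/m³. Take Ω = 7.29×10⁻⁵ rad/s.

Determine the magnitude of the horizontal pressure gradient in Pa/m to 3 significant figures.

5.28×10⁻³ Pa/m

Coriolis parameter at 70°N:
f = 2Ω sin φ = 2 × 7.29×10⁻⁵ × sin 70° = 1.37×10⁻⁴ s⁻¹
Wind speed in SI: 70.0 knots = 36.0 m/s
Geostrophic balance rearranged: |∂P/∂n| = f ρ V_g
|∂P/∂n| = 1.37×10⁻⁴ × 1.07 × 36.0 = 5.28×10⁻³ Pa/m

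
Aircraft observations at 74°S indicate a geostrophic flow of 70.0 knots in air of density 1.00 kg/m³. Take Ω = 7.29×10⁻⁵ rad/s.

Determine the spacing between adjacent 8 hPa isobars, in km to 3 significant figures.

159 km

Coriolis parameter at 74°S:
f = 2Ω sin φ = 2 × 7.29×10⁻⁵ × sin 74° = 1.40×10⁻⁴ s⁻¹
Wind speed in SI: 70.0 knots = 36.0 m/s
Geostrophic balance rearranged: |∂P/∂n| = f ρ V_g
|∂P/∂n| = 1.40×10⁻⁴ × 1.00 × 36.0 = 5.05×10⁻³ Pa/m
Isobar spacing: Δn = ΔP/|∂P/∂n| = 800 Pa / 5.05×10⁻³ Pa/m = 158509 m ≈ 159 km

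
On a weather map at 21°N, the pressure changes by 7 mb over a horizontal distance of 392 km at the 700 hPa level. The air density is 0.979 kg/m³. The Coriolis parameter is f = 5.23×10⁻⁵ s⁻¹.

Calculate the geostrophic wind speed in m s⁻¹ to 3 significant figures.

34.9 m s⁻¹

Pressure gradient: |∂P/∂n| = 700 Pa / 392000 m = 1.79×10⁻³ Pa/m
Geostrophic balance (pressure-gradient force = Coriolis force):
V_g = (1/(fρ)) |∂P/∂n| = 1.79×10⁻³ / (5.23×10⁻⁵ × 0.979) = 34.9 m/s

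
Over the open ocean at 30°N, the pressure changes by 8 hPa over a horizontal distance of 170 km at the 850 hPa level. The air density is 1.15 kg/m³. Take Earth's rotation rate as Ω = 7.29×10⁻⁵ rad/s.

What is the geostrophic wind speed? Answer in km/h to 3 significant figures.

Coriolis parameter at 30°N:
f = 2Ω sin φ = 2 × 7.29×10⁻⁵ × sin 30° = 7.29×10⁻⁵ s⁻¹
Pressure gradient: |∂P/∂n| = 800 Pa / 170000 m = 4.71×10⁻³ Pa/m
Geostrophic balance (pressure-gradient force = Coriolis force):
V_g = (1/(fρ)) |∂P/∂n| = 4.71×10⁻³ / (7.29×10⁻⁵ × 1.15) = 56.1 m/s
Converting: 56.1 m/s × 3.6 = 202 km/h

202 km/h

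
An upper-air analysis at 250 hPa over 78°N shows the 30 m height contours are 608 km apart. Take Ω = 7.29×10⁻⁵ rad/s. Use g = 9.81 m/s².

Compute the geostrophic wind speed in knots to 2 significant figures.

6.6 knots

Coriolis parameter at 78°N:
f = 2Ω sin φ = 2 × 7.29×10⁻⁵ × sin 78° = 1.43×10⁻⁴ s⁻¹
Height gradient: |∂Z/∂n| = 30 m / 608000 m = 4.93×10⁻⁵
On a pressure surface, geostrophic balance gives V_g = (g/f)|∂Z/∂n|:
V_g = 9.81 × 4.93×10⁻⁵ / 1.43×10⁻⁴ = 3.39 m/s
Converting: 3.39 m/s × 1.944 = 6.6 knots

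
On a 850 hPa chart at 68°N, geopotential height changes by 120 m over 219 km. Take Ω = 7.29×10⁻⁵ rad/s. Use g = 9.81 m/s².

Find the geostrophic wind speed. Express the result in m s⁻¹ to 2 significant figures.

40 m s⁻¹

Coriolis parameter at 68°N:
f = 2Ω sin φ = 2 × 7.29×10⁻⁵ × sin 68° = 1.35×10⁻⁴ s⁻¹
Height gradient: |∂Z/∂n| = 120 m / 219000 m = 5.48×10⁻⁴
On a pressure surface, geostrophic balance gives V_g = (g/f)|∂Z/∂n|:
V_g = 9.81 × 5.48×10⁻⁴ / 1.35×10⁻⁴ = 39.8 m/s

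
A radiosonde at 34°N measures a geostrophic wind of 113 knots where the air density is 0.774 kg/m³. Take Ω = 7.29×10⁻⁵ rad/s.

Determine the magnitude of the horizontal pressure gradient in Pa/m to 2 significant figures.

3.7×10⁻³ Pa/m

Coriolis parameter at 34°N:
f = 2Ω sin φ = 2 × 7.29×10⁻⁵ × sin 34° = 8.15×10⁻⁵ s⁻¹
Wind speed in SI: 113 knots = 58.1 m/s
Geostrophic balance rearranged: |∂P/∂n| = f ρ V_g
|∂P/∂n| = 8.15×10⁻⁵ × 0.774 × 58.1 = 3.67×10⁻³ Pa/m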